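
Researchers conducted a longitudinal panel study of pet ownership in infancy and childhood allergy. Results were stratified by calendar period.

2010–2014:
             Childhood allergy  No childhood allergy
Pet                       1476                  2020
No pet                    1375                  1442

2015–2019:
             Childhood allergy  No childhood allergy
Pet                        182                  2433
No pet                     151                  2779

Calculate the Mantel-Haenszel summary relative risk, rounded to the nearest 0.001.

0.906

RR_MH = Σ(aᵢ·n₀ᵢ/nᵢ) / Σ(cᵢ·n₁ᵢ/nᵢ), with n₁ᵢ = aᵢ+bᵢ (exposed), n₀ᵢ = cᵢ+dᵢ (unexposed), nᵢ = n₁ᵢ+n₀ᵢ.
Stratum 1 (2010–2014): n₁ = 3496, n₀ = 2817, n = 6313; a·n₀/n = 1476·2817/6313 = 658.6238; c·n₁/n = 1375·3496/6313 = 761.4446
Stratum 2 (2015–2019): n₁ = 2615, n₀ = 2930, n = 5545; a·n₀/n = 182·2930/5545 = 96.1695; c·n₁/n = 151·2615/5545 = 71.2110
RR_MH = (658.6238 + 96.1695) / (761.4446 + 71.2110) = 754.7933 / 832.6556 = 0.90649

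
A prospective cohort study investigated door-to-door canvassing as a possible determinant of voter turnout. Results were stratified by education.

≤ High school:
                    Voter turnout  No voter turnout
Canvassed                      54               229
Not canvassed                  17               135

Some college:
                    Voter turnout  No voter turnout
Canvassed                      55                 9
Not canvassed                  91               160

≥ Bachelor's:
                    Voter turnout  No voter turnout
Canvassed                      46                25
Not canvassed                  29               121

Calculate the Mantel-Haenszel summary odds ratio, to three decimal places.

4.712

OR_MH = Σ(aᵢdᵢ/nᵢ) / Σ(bᵢcᵢ/nᵢ), where nᵢ is the stratum total.
Stratum 1 (≤ High school): n = 435; a·d/n = 54·135/435 = 16.7586; b·c/n = 229·17/435 = 8.9494
Stratum 2 (Some college): n = 315; a·d/n = 55·160/315 = 27.9365; b·c/n = 9·91/315 = 2.6000
Stratum 3 (≥ Bachelor's): n = 221; a·d/n = 46·121/221 = 25.1855; b·c/n = 25·29/221 = 3.2805
OR_MH = (16.7586 + 27.9365 + 25.1855) / (8.9494 + 2.6000 + 3.2805) = 69.8806 / 14.8300 = 4.71212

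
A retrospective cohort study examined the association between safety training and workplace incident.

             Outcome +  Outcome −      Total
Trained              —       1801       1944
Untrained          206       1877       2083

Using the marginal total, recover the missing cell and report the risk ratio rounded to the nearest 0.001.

The missing cell is in the exposed row: 1944 − 1801 = 143.
So a = 143, b = 1801, c = 206, d = 1877.
RR = [a/(a+b)] / [c/(c+d)] = (143/1944) / (206/2083) = 0.07356/0.09890 = 0.74381

0.744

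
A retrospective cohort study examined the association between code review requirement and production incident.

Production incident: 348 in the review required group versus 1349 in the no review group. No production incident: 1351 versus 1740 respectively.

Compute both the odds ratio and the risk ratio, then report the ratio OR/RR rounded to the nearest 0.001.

0.708

From the description: a = 348, b = 1351, c = 1349, d = 1740.
OR = (348·1740)/(1351·1349) = 605520/1822499 = 0.33225
Risk in exposed = 348/1699 = 0.20483; risk in unexposed = 1349/3089 = 0.43671; RR = 0.46902
OR/RR = 0.33225 / 0.46902 = 0.70839
The outcome is not rare, so the OR lies further from 1 than the RR.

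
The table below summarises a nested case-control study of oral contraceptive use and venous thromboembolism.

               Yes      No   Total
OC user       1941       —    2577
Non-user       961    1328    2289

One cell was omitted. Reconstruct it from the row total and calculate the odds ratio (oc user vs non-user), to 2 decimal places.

4.22

The missing cell is in the exposed row: 2577 − 1941 = 636.
So a = 1941, b = 636, c = 961, d = 1328.
OR = (a·d)/(b·c) = (1941 × 1328) / (636 × 961) = 2577648 / 611196 = 4.21738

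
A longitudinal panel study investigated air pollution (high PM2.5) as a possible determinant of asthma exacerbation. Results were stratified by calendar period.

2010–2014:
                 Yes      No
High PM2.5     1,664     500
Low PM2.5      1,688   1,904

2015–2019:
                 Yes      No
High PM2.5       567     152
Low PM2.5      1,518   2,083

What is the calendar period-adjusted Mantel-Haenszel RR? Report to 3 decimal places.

RR_MH = Σ(aᵢ·n₀ᵢ/nᵢ) / Σ(cᵢ·n₁ᵢ/nᵢ), with n₁ᵢ = aᵢ+bᵢ (exposed), n₀ᵢ = cᵢ+dᵢ (unexposed), nᵢ = n₁ᵢ+n₀ᵢ.
Stratum 1 (2010–2014): n₁ = 2164, n₀ = 3592, n = 5756; a·n₀/n = 1664·3592/5756 = 1038.4100; c·n₁/n = 1688·2164/5756 = 634.6129
Stratum 2 (2015–2019): n₁ = 719, n₀ = 3601, n = 4320; a·n₀/n = 567·3601/4320 = 472.6313; c·n₁/n = 1518·719/4320 = 252.6486
RR_MH = (1038.4100 + 472.6313) / (634.6129 + 252.6486) = 1511.0413 / 887.2615 = 1.70304

1.703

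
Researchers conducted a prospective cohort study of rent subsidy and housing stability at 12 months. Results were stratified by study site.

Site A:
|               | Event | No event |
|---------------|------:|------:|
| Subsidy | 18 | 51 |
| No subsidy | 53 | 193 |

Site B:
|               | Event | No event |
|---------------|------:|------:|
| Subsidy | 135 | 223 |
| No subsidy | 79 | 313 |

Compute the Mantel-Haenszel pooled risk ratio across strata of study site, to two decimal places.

1.72

RR_MH = Σ(aᵢ·n₀ᵢ/nᵢ) / Σ(cᵢ·n₁ᵢ/nᵢ), with n₁ᵢ = aᵢ+bᵢ (exposed), n₀ᵢ = cᵢ+dᵢ (unexposed), nᵢ = n₁ᵢ+n₀ᵢ.
Stratum 1 (Site A): n₁ = 69, n₀ = 246, n = 315; a·n₀/n = 18·246/315 = 14.0571; c·n₁/n = 53·69/315 = 11.6095
Stratum 2 (Site B): n₁ = 358, n₀ = 392, n = 750; a·n₀/n = 135·392/750 = 70.5600; c·n₁/n = 79·358/750 = 37.7093
RR_MH = (14.0571 + 70.5600) / (11.6095 + 37.7093) = 84.6171 / 49.3189 = 1.71572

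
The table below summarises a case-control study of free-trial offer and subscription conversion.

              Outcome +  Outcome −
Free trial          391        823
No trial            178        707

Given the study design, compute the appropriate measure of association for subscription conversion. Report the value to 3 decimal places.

Cells: a = 391, b = 823, c = 178, d = 707.
This is a case-control study: participants were sampled on outcome status, so risks in the source population cannot be estimated directly — relative risk is not valid here. The odds ratio is the appropriate measure.
OR = (a·d)/(b·c) = (391 × 707) / (823 × 178) = 276437 / 146494 = 1.88702

1.887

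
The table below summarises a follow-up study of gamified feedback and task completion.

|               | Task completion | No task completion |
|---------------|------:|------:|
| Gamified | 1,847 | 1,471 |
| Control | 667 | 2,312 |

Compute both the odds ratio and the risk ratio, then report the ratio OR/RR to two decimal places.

Cells: a = 1847, b = 1471, c = 667, d = 2312.
OR = (1847·2312)/(1471·667) = 4270264/981157 = 4.35227
Risk in exposed = 1847/3318 = 0.55666; risk in unexposed = 667/2979 = 0.22390; RR = 2.48619
OR/RR = 4.35227 / 2.48619 = 1.75058
The outcome is not rare, so the OR lies further from 1 than the RR.

1.75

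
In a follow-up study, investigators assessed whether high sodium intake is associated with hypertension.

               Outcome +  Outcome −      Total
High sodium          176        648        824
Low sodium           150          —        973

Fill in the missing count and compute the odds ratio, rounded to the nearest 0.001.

The missing cell is in the unexposed row: 973 − 150 = 823.
So a = 176, b = 648, c = 150, d = 823.
OR = (a·d)/(b·c) = (176 × 823) / (648 × 150) = 144848 / 97200 = 1.49021

1.490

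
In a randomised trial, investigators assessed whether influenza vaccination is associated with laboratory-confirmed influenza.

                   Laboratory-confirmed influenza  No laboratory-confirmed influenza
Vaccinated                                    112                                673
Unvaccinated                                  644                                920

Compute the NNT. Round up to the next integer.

4

Risk in treated group = 112/785 = 0.14268; risk in control = 644/1564 = 0.41176.
Absolute risk reduction = 0.41176 − 0.14268 = 0.26909
NNT = 1 / ARR = 1 / 0.26909 = 3.716 → round up → 4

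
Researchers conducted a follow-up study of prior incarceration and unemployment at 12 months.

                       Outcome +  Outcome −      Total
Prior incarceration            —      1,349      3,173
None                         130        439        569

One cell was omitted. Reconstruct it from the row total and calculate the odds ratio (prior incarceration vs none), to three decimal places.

4.566

The missing cell is in the exposed row: 3173 − 1349 = 1824.
So a = 1824, b = 1349, c = 130, d = 439.
OR = (a·d)/(b·c) = (1824 × 439) / (1349 × 130) = 800736 / 175370 = 4.56598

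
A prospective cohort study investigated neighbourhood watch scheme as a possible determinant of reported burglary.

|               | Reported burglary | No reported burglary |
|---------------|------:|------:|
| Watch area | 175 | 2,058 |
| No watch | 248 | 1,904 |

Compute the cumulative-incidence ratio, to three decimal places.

Cells: a = 175, b = 2058, c = 248, d = 1904.
Risk in exposed = 175/2233 = 0.07837; risk in unexposed = 248/2152 = 0.11524.
RR = 0.07837 / 0.11524 = 0.68005
The risk is 32% lower among the exposed than among the unexposed.

0.680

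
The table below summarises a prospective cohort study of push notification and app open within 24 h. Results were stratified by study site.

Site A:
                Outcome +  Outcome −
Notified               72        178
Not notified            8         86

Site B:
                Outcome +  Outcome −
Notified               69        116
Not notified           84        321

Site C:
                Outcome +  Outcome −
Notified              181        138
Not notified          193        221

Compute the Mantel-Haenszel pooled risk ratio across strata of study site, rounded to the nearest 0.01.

RR_MH = Σ(aᵢ·n₀ᵢ/nᵢ) / Σ(cᵢ·n₁ᵢ/nᵢ), with n₁ᵢ = aᵢ+bᵢ (exposed), n₀ᵢ = cᵢ+dᵢ (unexposed), nᵢ = n₁ᵢ+n₀ᵢ.
Stratum 1 (Site A): n₁ = 250, n₀ = 94, n = 344; a·n₀/n = 72·94/344 = 19.6744; c·n₁/n = 8·250/344 = 5.8140
Stratum 2 (Site B): n₁ = 185, n₀ = 405, n = 590; a·n₀/n = 69·405/590 = 47.3644; c·n₁/n = 84·185/590 = 26.3390
Stratum 3 (Site C): n₁ = 319, n₀ = 414, n = 733; a·n₀/n = 181·414/733 = 102.2292; c·n₁/n = 193·319/733 = 83.9932
RR_MH = (19.6744 + 47.3644 + 102.2292) / (5.8140 + 26.3390 + 83.9932) = 169.2680 / 116.1461 = 1.45737

1.46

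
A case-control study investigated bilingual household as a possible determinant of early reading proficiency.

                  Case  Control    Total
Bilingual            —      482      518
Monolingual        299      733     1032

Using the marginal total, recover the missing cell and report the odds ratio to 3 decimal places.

The missing cell is in the exposed row: 518 − 482 = 36.
So a = 36, b = 482, c = 299, d = 733.
OR = (a·d)/(b·c) = (36 × 733) / (482 × 299) = 26388 / 144118 = 0.18310

0.183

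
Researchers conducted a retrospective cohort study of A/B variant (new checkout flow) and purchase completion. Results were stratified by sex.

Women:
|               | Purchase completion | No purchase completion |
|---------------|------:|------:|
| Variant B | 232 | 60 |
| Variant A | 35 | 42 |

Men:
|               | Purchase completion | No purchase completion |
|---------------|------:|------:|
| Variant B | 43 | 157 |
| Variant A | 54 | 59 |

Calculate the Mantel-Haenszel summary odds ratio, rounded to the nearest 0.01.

OR_MH = Σ(aᵢdᵢ/nᵢ) / Σ(bᵢcᵢ/nᵢ), where nᵢ is the stratum total.
Stratum 1 (Women): n = 369; a·d/n = 232·42/369 = 26.4065; b·c/n = 60·35/369 = 5.6911
Stratum 2 (Men): n = 313; a·d/n = 43·59/313 = 8.1054; b·c/n = 157·54/313 = 27.0863
OR_MH = (26.4065 + 8.1054) / (5.6911 + 27.0863) = 34.5119 / 32.7773 = 1.05292

1.05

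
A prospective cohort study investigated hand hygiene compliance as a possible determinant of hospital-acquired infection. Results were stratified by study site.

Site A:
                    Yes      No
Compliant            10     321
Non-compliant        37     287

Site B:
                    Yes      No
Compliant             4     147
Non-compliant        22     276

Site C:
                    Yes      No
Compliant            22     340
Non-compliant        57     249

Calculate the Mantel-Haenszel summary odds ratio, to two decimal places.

0.28

OR_MH = Σ(aᵢdᵢ/nᵢ) / Σ(bᵢcᵢ/nᵢ), where nᵢ is the stratum total.
Stratum 1 (Site A): n = 655; a·d/n = 10·287/655 = 4.3817; b·c/n = 321·37/655 = 18.1328
Stratum 2 (Site B): n = 449; a·d/n = 4·276/449 = 2.4588; b·c/n = 147·22/449 = 7.2027
Stratum 3 (Site C): n = 668; a·d/n = 22·249/668 = 8.2006; b·c/n = 340·57/668 = 29.0120
OR_MH = (4.3817 + 2.4588 + 8.2006) / (18.1328 + 7.2027 + 29.0120) = 15.0411 / 54.3475 = 0.27676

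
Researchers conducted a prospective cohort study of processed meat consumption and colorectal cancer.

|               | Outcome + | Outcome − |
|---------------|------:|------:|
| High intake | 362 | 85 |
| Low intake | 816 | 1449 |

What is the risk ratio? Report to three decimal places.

2.248

Cells: a = 362, b = 85, c = 816, d = 1449.
Risk in exposed = 362/447 = 0.80984; risk in unexposed = 816/2265 = 0.36026.
RR = 0.80984 / 0.36026 = 2.24791
The risk among the exposed is 2.25 times that among the unexposed.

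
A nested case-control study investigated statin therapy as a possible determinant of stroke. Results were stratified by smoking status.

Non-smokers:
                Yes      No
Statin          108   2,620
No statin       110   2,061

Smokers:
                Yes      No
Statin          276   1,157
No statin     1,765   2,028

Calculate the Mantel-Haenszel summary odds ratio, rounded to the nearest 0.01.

0.34

OR_MH = Σ(aᵢdᵢ/nᵢ) / Σ(bᵢcᵢ/nᵢ), where nᵢ is the stratum total.
Stratum 1 (Non-smokers): n = 4899; a·d/n = 108·2061/4899 = 45.4354; b·c/n = 2620·110/4899 = 58.8283
Stratum 2 (Smokers): n = 5226; a·d/n = 276·2028/5226 = 107.1045; b·c/n = 1157·1765/5226 = 390.7587
OR_MH = (45.4354 + 107.1045) / (58.8283 + 390.7587) = 152.5399 / 449.5870 = 0.33929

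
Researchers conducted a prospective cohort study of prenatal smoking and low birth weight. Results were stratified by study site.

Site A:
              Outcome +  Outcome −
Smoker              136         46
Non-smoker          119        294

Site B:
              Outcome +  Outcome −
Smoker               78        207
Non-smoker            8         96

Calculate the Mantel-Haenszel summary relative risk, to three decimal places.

RR_MH = Σ(aᵢ·n₀ᵢ/nᵢ) / Σ(cᵢ·n₁ᵢ/nᵢ), with n₁ᵢ = aᵢ+bᵢ (exposed), n₀ᵢ = cᵢ+dᵢ (unexposed), nᵢ = n₁ᵢ+n₀ᵢ.
Stratum 1 (Site A): n₁ = 182, n₀ = 413, n = 595; a·n₀/n = 136·413/595 = 94.4000; c·n₁/n = 119·182/595 = 36.4000
Stratum 2 (Site B): n₁ = 285, n₀ = 104, n = 389; a·n₀/n = 78·104/389 = 20.8535; c·n₁/n = 8·285/389 = 5.8612
RR_MH = (94.4000 + 20.8535) / (36.4000 + 5.8612) = 115.2535 / 42.2612 = 2.72717

2.727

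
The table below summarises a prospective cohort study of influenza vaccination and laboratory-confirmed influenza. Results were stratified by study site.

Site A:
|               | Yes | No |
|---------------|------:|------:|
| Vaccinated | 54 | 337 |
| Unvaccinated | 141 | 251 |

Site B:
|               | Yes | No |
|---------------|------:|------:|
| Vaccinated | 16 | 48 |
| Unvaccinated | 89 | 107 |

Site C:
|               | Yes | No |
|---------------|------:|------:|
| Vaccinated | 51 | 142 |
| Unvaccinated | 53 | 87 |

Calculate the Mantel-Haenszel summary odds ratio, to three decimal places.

0.373

OR_MH = Σ(aᵢdᵢ/nᵢ) / Σ(bᵢcᵢ/nᵢ), where nᵢ is the stratum total.
Stratum 1 (Site A): n = 783; a·d/n = 54·251/783 = 17.3103; b·c/n = 337·141/783 = 60.6858
Stratum 2 (Site B): n = 260; a·d/n = 16·107/260 = 6.5846; b·c/n = 48·89/260 = 16.4308
Stratum 3 (Site C): n = 333; a·d/n = 51·87/333 = 13.3243; b·c/n = 142·53/333 = 22.6006
OR_MH = (17.3103 + 6.5846 + 13.3243) / (60.6858 + 16.4308 + 22.6006) = 37.2193 / 99.7172 = 0.37325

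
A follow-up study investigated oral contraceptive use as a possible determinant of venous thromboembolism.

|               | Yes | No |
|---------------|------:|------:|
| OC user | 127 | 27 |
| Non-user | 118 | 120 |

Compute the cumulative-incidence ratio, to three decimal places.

1.663

Cells: a = 127, b = 27, c = 118, d = 120.
Risk in exposed = 127/154 = 0.82468; risk in unexposed = 118/238 = 0.49580.
RR = 0.82468 / 0.49580 = 1.66333
The risk among the exposed is 1.66 times that among the unexposed.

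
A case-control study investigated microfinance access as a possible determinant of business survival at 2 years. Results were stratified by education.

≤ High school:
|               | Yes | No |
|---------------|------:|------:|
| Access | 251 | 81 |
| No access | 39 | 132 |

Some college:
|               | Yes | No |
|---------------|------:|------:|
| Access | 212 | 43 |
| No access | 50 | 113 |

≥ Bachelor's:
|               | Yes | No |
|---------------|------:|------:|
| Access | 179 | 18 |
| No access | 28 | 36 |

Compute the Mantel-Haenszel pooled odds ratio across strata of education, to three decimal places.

11.072

OR_MH = Σ(aᵢdᵢ/nᵢ) / Σ(bᵢcᵢ/nᵢ), where nᵢ is the stratum total.
Stratum 1 (≤ High school): n = 503; a·d/n = 251·132/503 = 65.8688; b·c/n = 81·39/503 = 6.2803
Stratum 2 (Some college): n = 418; a·d/n = 212·113/418 = 57.3110; b·c/n = 43·50/418 = 5.1435
Stratum 3 (≥ Bachelor's): n = 261; a·d/n = 179·36/261 = 24.6897; b·c/n = 18·28/261 = 1.9310
OR_MH = (65.8688 + 57.3110 + 24.6897) / (6.2803 + 5.1435 + 1.9310) = 147.8694 / 13.3549 = 11.07230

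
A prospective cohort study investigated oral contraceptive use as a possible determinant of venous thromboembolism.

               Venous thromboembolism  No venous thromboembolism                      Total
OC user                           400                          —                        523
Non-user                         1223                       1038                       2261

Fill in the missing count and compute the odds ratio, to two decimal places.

2.76

The missing cell is in the exposed row: 523 − 400 = 123.
So a = 400, b = 123, c = 1223, d = 1038.
OR = (a·d)/(b·c) = (400 × 1038) / (123 × 1223) = 415200 / 150429 = 2.76011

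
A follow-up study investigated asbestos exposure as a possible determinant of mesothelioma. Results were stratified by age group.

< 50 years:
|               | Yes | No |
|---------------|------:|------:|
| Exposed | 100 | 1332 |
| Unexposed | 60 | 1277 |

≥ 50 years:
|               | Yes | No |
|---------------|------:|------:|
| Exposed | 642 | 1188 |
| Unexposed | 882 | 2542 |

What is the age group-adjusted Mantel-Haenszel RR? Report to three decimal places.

1.380

RR_MH = Σ(aᵢ·n₀ᵢ/nᵢ) / Σ(cᵢ·n₁ᵢ/nᵢ), with n₁ᵢ = aᵢ+bᵢ (exposed), n₀ᵢ = cᵢ+dᵢ (unexposed), nᵢ = n₁ᵢ+n₀ᵢ.
Stratum 1 (< 50 years): n₁ = 1432, n₀ = 1337, n = 2769; a·n₀/n = 100·1337/2769 = 48.2846; c·n₁/n = 60·1432/2769 = 31.0293
Stratum 2 (≥ 50 years): n₁ = 1830, n₀ = 3424, n = 5254; a·n₀/n = 642·3424/5254 = 418.3875; c·n₁/n = 882·1830/5254 = 307.2059
RR_MH = (48.2846 + 418.3875) / (31.0293 + 307.2059) = 466.6721 / 338.2352 = 1.37973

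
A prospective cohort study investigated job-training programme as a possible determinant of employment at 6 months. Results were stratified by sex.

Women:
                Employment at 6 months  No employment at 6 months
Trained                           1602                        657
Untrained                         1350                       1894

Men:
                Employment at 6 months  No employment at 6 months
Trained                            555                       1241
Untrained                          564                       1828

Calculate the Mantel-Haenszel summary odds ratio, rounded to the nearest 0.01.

OR_MH = Σ(aᵢdᵢ/nᵢ) / Σ(bᵢcᵢ/nᵢ), where nᵢ is the stratum total.
Stratum 1 (Women): n = 5503; a·d/n = 1602·1894/5503 = 551.3698; b·c/n = 657·1350/5503 = 161.1757
Stratum 2 (Men): n = 4188; a·d/n = 555·1828/4188 = 242.2493; b·c/n = 1241·564/4188 = 167.1261
OR_MH = (551.3698 + 242.2493) / (161.1757 + 167.1261) = 793.6191 / 328.3018 = 2.41735

2.42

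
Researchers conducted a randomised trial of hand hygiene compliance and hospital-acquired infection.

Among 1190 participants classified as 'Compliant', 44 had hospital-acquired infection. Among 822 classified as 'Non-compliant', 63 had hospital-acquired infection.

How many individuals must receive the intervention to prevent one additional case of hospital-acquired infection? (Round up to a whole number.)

26

Risk in treated group = 44/1190 = 0.03697; risk in control = 63/822 = 0.07664.
Absolute risk reduction = 0.07664 − 0.03697 = 0.03967
NNT = 1 / ARR = 1 / 0.03967 = 25.210 → round up → 26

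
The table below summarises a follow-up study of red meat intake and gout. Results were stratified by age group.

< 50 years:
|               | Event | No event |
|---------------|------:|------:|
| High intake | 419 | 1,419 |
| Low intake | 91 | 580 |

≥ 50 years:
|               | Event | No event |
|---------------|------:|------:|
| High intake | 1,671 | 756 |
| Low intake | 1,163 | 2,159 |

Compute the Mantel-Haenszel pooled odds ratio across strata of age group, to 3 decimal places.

3.544

OR_MH = Σ(aᵢdᵢ/nᵢ) / Σ(bᵢcᵢ/nᵢ), where nᵢ is the stratum total.
Stratum 1 (< 50 years): n = 2509; a·d/n = 419·580/2509 = 96.8593; b·c/n = 1419·91/2509 = 51.4663
Stratum 2 (≥ 50 years): n = 5749; a·d/n = 1671·2159/5749 = 627.5333; b·c/n = 756·1163/5749 = 152.9358
OR_MH = (96.8593 + 627.5333) / (51.4663 + 152.9358) = 724.3926 / 204.4021 = 3.54396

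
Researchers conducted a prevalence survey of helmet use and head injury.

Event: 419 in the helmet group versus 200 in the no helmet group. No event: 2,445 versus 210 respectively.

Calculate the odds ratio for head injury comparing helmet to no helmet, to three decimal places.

From the description: a = 419, b = 2445, c = 200, d = 210.
OR = (a·d)/(b·c) = (419 × 210) / (2445 × 200) = 87990 / 489000 = 0.17994
Exposure is associated with lower odds of head injury (OR = 0.18 < 1).

0.180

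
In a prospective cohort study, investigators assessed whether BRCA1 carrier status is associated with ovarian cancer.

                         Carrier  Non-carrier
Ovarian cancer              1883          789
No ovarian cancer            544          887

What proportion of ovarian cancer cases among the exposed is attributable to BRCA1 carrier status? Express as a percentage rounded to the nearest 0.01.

Reading the table with exposure as columns: a = 1883 (Carrier, case), b = 544 (Carrier, non-case), c = 789 (Non-carrier, case), d = 887.
Risk in exposed = 1883/2427 = 0.77585; risk in unexposed = 789/1676 = 0.47076.
RR = 0.77585/0.47076 = 1.64808
AR% = (RR − 1)/RR × 100 = (1.64808 − 1)/1.64808 × 100 = 39.3232%

39.32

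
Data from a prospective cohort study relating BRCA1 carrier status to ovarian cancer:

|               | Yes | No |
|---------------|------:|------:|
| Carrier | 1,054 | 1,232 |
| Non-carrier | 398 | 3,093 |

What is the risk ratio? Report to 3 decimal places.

4.044

Cells: a = 1054, b = 1232, c = 398, d = 3093.
Risk in exposed = 1054/2286 = 0.46107; risk in unexposed = 398/3491 = 0.11401.
RR = 0.46107 / 0.11401 = 4.04419
The risk among the exposed is 4.04 times that among the unexposed.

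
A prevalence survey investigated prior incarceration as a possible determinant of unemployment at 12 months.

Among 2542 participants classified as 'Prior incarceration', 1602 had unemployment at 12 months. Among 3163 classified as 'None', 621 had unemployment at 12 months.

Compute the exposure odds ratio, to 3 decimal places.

From the description: a = 1602, b = 940, c = 621, d = 2542.
OR = (a·d)/(b·c) = (1602 × 2542) / (940 × 621) = 4072284 / 583740 = 6.97619
The odds of unemployment at 12 months are about 6.98 times as high in the prior incarceration group.

6.976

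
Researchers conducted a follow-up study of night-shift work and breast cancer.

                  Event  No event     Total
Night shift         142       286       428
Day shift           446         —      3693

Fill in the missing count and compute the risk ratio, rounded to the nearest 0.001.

The missing cell is in the unexposed row: 3693 − 446 = 3247.
So a = 142, b = 286, c = 446, d = 3247.
RR = [a/(a+b)] / [c/(c+d)] = (142/428) / (446/3693) = 0.33178/0.12077 = 2.74719

2.747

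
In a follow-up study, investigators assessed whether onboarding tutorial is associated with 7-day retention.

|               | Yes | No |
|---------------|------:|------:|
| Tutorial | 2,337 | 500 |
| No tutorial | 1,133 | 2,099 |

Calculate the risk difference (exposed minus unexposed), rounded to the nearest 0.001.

0.473

Cells: a = 2337, b = 500, c = 1133, d = 2099.
Risk in exposed = 2337/2837 = 0.823757; risk in unexposed = 1133/3232 = 0.350557.
Risk difference = 0.823757 − 0.350557 = 0.473201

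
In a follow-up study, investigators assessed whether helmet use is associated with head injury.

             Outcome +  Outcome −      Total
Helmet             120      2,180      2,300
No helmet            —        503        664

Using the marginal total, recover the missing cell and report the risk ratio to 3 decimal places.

0.215

The missing cell is in the unexposed row: 664 − 503 = 161.
So a = 120, b = 2180, c = 161, d = 503.
RR = [a/(a+b)] / [c/(c+d)] = (120/2300) / (161/664) = 0.05217/0.24247 = 0.21518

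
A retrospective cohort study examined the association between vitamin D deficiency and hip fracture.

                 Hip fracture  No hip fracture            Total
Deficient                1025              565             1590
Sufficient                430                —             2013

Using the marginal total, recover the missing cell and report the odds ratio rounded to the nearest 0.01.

The missing cell is in the unexposed row: 2013 − 430 = 1583.
So a = 1025, b = 565, c = 430, d = 1583.
OR = (a·d)/(b·c) = (1025 × 1583) / (565 × 430) = 1622575 / 242950 = 6.67864

6.68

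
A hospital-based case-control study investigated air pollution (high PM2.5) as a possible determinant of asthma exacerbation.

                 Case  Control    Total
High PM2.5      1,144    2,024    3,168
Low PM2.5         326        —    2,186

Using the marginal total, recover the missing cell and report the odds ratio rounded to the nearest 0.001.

The missing cell is in the unexposed row: 2186 − 326 = 1860.
So a = 1144, b = 2024, c = 326, d = 1860.
OR = (a·d)/(b·c) = (1144 × 1860) / (2024 × 326) = 2127840 / 659824 = 3.22486

3.225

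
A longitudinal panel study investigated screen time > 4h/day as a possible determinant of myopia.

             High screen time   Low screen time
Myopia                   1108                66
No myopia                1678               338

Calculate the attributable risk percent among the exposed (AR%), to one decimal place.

58.9

Reading the table with exposure as columns: a = 1108 (High screen time, case), b = 1678 (High screen time, non-case), c = 66 (Low screen time, case), d = 338.
Risk in exposed = 1108/2786 = 0.39770; risk in unexposed = 66/404 = 0.16337.
RR = 0.39770/0.16337 = 2.43442
AR% = (RR − 1)/RR × 100 = (2.43442 − 1)/2.43442 × 100 = 58.9225%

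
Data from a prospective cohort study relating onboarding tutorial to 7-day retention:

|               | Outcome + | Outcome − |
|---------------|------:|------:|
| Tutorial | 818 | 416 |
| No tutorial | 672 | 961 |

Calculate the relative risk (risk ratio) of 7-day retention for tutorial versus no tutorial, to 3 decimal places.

1.611

Cells: a = 818, b = 416, c = 672, d = 961.
Risk in exposed = 818/1234 = 0.66288; risk in unexposed = 672/1633 = 0.41151.
RR = 0.66288 / 0.41151 = 1.61085
The risk among the exposed is 1.61 times that among the unexposed.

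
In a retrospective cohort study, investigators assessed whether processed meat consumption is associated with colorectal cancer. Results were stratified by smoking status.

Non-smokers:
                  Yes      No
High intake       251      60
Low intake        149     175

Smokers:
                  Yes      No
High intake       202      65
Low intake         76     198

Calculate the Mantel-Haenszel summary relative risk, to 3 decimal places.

2.085

RR_MH = Σ(aᵢ·n₀ᵢ/nᵢ) / Σ(cᵢ·n₁ᵢ/nᵢ), with n₁ᵢ = aᵢ+bᵢ (exposed), n₀ᵢ = cᵢ+dᵢ (unexposed), nᵢ = n₁ᵢ+n₀ᵢ.
Stratum 1 (Non-smokers): n₁ = 311, n₀ = 324, n = 635; a·n₀/n = 251·324/635 = 128.0693; c·n₁/n = 149·311/635 = 72.9748
Stratum 2 (Smokers): n₁ = 267, n₀ = 274, n = 541; a·n₀/n = 202·274/541 = 102.3068; c·n₁/n = 76·267/541 = 37.5083
RR_MH = (128.0693 + 102.3068) / (72.9748 + 37.5083) = 230.3761 / 110.4831 = 2.08517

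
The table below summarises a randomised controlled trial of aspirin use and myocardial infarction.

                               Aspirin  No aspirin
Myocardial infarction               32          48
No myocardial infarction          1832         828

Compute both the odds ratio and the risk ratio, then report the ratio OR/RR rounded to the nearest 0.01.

Reading the table with exposure as columns: a = 32 (Aspirin, case), b = 1832 (Aspirin, non-case), c = 48 (No aspirin, case), d = 828.
OR = (32·828)/(1832·48) = 26496/87936 = 0.30131
Risk in exposed = 32/1864 = 0.01717; risk in unexposed = 48/876 = 0.05479; RR = 0.31330
OR/RR = 0.30131 / 0.31330 = 0.96172
The outcome is rare in both groups, so OR ≈ RR (ratio near 1).

0.96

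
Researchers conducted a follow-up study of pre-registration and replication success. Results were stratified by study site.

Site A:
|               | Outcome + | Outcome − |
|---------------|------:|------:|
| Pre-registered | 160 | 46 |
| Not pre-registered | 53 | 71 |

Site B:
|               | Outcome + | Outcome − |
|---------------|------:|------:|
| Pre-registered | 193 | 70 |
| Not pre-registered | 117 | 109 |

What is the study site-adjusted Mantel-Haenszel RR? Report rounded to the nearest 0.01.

RR_MH = Σ(aᵢ·n₀ᵢ/nᵢ) / Σ(cᵢ·n₁ᵢ/nᵢ), with n₁ᵢ = aᵢ+bᵢ (exposed), n₀ᵢ = cᵢ+dᵢ (unexposed), nᵢ = n₁ᵢ+n₀ᵢ.
Stratum 1 (Site A): n₁ = 206, n₀ = 124, n = 330; a·n₀/n = 160·124/330 = 60.1212; c·n₁/n = 53·206/330 = 33.0848
Stratum 2 (Site B): n₁ = 263, n₀ = 226, n = 489; a·n₀/n = 193·226/489 = 89.1984; c·n₁/n = 117·263/489 = 62.9264
RR_MH = (60.1212 + 89.1984) / (33.0848 + 62.9264) = 149.3196 / 96.0112 = 1.55523

1.56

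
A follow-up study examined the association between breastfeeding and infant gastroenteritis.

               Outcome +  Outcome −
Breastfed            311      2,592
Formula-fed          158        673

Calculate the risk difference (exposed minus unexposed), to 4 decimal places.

Cells: a = 311, b = 2592, c = 158, d = 673.
Risk in exposed = 311/2903 = 0.107131; risk in unexposed = 158/831 = 0.190132.
Risk difference = 0.107131 − 0.190132 = -0.083002

-0.0830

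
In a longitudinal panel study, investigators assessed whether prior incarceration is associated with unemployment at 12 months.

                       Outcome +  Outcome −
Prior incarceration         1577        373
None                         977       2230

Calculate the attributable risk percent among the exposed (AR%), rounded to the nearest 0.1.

Cells: a = 1577, b = 373, c = 977, d = 2230.
Risk in exposed = 1577/1950 = 0.80872; risk in unexposed = 977/3207 = 0.30465.
RR = 0.80872/0.30465 = 2.65461
AR% = (RR − 1)/RR × 100 = (2.65461 − 1)/2.65461 × 100 = 62.3297%

62.3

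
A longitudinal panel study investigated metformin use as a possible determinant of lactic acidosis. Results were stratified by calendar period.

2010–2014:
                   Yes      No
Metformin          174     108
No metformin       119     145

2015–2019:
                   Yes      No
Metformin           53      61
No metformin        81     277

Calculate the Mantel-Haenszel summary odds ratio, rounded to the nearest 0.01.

OR_MH = Σ(aᵢdᵢ/nᵢ) / Σ(bᵢcᵢ/nᵢ), where nᵢ is the stratum total.
Stratum 1 (2010–2014): n = 546; a·d/n = 174·145/546 = 46.2088; b·c/n = 108·119/546 = 23.5385
Stratum 2 (2015–2019): n = 472; a·d/n = 53·277/472 = 31.1038; b·c/n = 61·81/472 = 10.4682
OR_MH = (46.2088 + 31.1038) / (23.5385 + 10.4682) = 77.3126 / 34.0067 = 2.27345

2.27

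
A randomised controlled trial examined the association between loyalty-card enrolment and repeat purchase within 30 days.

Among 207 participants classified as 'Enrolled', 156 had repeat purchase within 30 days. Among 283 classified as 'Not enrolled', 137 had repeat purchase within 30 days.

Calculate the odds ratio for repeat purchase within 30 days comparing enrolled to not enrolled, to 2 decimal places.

3.26

From the description: a = 156, b = 51, c = 137, d = 146.
OR = (a·d)/(b·c) = (156 × 146) / (51 × 137) = 22776 / 6987 = 3.25977
The odds of repeat purchase within 30 days are about 3.26 times as high in the enrolled group.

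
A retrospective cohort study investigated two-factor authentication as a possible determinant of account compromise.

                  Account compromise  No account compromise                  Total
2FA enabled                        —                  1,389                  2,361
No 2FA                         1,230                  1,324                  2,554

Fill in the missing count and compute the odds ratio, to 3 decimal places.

The missing cell is in the exposed row: 2361 − 1389 = 972.
So a = 972, b = 1389, c = 1230, d = 1324.
OR = (a·d)/(b·c) = (972 × 1324) / (1389 × 1230) = 1286928 / 1708470 = 0.75326

0.753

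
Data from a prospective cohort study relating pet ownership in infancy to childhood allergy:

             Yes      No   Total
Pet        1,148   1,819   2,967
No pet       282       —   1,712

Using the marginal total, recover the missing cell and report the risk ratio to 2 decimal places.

The missing cell is in the unexposed row: 1712 − 282 = 1430.
So a = 1148, b = 1819, c = 282, d = 1430.
RR = [a/(a+b)] / [c/(c+d)] = (1148/2967) / (282/1712) = 0.38692/0.16472 = 2.34898

2.35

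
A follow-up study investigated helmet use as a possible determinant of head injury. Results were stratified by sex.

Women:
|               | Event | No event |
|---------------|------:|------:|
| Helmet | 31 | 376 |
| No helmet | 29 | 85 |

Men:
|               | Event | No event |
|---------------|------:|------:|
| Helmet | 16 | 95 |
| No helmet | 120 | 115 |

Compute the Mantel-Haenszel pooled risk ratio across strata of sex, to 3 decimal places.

RR_MH = Σ(aᵢ·n₀ᵢ/nᵢ) / Σ(cᵢ·n₁ᵢ/nᵢ), with n₁ᵢ = aᵢ+bᵢ (exposed), n₀ᵢ = cᵢ+dᵢ (unexposed), nᵢ = n₁ᵢ+n₀ᵢ.
Stratum 1 (Women): n₁ = 407, n₀ = 114, n = 521; a·n₀/n = 31·114/521 = 6.7831; c·n₁/n = 29·407/521 = 22.6545
Stratum 2 (Men): n₁ = 111, n₀ = 235, n = 346; a·n₀/n = 16·235/346 = 10.8671; c·n₁/n = 120·111/346 = 38.4971
RR_MH = (6.7831 + 10.8671) / (22.6545 + 38.4971) = 17.6502 / 61.1516 = 0.28863

0.289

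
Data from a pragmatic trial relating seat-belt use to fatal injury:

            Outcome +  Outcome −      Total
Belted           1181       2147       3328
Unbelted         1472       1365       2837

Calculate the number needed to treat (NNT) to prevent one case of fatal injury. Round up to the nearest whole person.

Risk in treated group = 1181/3328 = 0.35487; risk in control = 1472/2837 = 0.51886.
Absolute risk reduction = 0.51886 − 0.35487 = 0.16399
NNT = 1 / ARR = 1 / 0.16399 = 6.098 → round up → 7

7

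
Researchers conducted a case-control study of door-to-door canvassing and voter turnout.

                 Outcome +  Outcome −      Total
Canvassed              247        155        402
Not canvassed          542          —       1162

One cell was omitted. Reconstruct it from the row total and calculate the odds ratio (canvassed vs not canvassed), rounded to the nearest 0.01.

1.82

The missing cell is in the unexposed row: 1162 − 542 = 620.
So a = 247, b = 155, c = 542, d = 620.
OR = (a·d)/(b·c) = (247 × 620) / (155 × 542) = 153140 / 84010 = 1.82288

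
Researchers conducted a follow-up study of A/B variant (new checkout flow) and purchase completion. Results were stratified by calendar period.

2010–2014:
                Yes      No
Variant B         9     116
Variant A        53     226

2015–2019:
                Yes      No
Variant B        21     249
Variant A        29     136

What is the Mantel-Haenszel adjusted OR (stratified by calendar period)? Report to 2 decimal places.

0.36

OR_MH = Σ(aᵢdᵢ/nᵢ) / Σ(bᵢcᵢ/nᵢ), where nᵢ is the stratum total.
Stratum 1 (2010–2014): n = 404; a·d/n = 9·226/404 = 5.0347; b·c/n = 116·53/404 = 15.2178
Stratum 2 (2015–2019): n = 435; a·d/n = 21·136/435 = 6.5655; b·c/n = 249·29/435 = 16.6000
OR_MH = (5.0347 + 6.5655) / (15.2178 + 16.6000) = 11.6002 / 31.8178 = 0.36458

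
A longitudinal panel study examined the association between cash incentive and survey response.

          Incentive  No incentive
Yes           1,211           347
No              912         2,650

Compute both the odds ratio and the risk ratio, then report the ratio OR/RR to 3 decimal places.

2.058

Reading the table with exposure as columns: a = 1211 (Incentive, case), b = 912 (Incentive, non-case), c = 347 (No incentive, case), d = 2650.
OR = (1211·2650)/(912·347) = 3209150/316464 = 10.14065
Risk in exposed = 1211/2123 = 0.57042; risk in unexposed = 347/2997 = 0.11578; RR = 4.92665
OR/RR = 10.14065 / 4.92665 = 2.05833
The outcome is not rare, so the OR lies further from 1 than the RR.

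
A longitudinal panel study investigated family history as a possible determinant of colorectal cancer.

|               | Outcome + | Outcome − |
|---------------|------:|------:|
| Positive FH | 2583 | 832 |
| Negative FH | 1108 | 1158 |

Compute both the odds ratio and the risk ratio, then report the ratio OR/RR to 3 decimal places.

2.098

Cells: a = 2583, b = 832, c = 1108, d = 1158.
OR = (2583·1158)/(832·1108) = 2991114/921856 = 3.24467
Risk in exposed = 2583/3415 = 0.75637; risk in unexposed = 1108/2266 = 0.48897; RR = 1.54687
OR/RR = 3.24467 / 1.54687 = 2.09757
The outcome is not rare, so the OR lies further from 1 than the RR.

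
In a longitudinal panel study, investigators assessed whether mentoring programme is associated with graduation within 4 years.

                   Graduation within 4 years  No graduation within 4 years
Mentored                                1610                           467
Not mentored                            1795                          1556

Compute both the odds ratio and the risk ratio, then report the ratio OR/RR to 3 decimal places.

2.065

Cells: a = 1610, b = 467, c = 1795, d = 1556.
OR = (1610·1556)/(467·1795) = 2505160/838265 = 2.98851
Risk in exposed = 1610/2077 = 0.77516; risk in unexposed = 1795/3351 = 0.53566; RR = 1.44710
OR/RR = 2.98851 / 1.44710 = 2.06517
The outcome is not rare, so the OR lies further from 1 than the RR.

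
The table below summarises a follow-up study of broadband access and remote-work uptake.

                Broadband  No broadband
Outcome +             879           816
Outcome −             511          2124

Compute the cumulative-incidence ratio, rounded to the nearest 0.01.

2.28

Reading the table with exposure as columns: a = 879 (Broadband, case), b = 511 (Broadband, non-case), c = 816 (No broadband, case), d = 2124.
Risk in exposed = 879/1390 = 0.63237; risk in unexposed = 816/2940 = 0.27755.
RR = 0.63237 / 0.27755 = 2.27841
The risk among the exposed is 2.28 times that among the unexposed.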